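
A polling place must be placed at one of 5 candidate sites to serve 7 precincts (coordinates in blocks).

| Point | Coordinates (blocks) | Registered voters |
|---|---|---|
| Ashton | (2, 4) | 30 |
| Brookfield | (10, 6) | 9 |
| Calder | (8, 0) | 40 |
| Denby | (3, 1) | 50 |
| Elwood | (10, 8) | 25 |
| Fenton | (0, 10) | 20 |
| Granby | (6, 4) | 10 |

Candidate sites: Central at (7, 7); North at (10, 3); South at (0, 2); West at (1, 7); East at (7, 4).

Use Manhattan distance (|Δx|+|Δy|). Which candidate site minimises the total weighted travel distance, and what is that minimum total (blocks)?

East, total 1190 blocks

Total weighted distance at each candidate:
  Central (7, 7): total = 1436
  North (10, 3): total = 1462
  South (0, 2): total = 1486
  West (1, 7): total = 1580
  East (7, 4): total = 1190
Minimum is at East with total 1190 blocks.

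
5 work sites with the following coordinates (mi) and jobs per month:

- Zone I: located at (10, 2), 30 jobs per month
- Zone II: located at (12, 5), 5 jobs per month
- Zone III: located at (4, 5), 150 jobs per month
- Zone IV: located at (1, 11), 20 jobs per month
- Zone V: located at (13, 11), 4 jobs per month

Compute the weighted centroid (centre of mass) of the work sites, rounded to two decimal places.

The minimiser of Σwᵢ‖p−pᵢ‖² is the weighted centroid p* = (Σwᵢpᵢ)/(Σwᵢ).
Σwᵢ = 209.
Σwᵢxᵢ = 30·10 + 5·12 + 150·4 + 20·1 + 4·13 = 1032.
Σwᵢyᵢ = 30·2 + 5·5 + 150·5 + 20·11 + 4·11 = 1099.
x* = 1032/209 = 4.94, y* = 1099/209 = 5.26.

(4.94, 5.26)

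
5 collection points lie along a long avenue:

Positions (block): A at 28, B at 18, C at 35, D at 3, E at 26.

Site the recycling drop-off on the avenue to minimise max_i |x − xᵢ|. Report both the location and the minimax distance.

The 1-center on a line is the midpoint of the two extreme points: leftmost at 3, rightmost at 35.
Optimal location = (3 + 35)/2 = 19; maximum distance = (35 − 3)/2 = 16.

location 19, max distance 16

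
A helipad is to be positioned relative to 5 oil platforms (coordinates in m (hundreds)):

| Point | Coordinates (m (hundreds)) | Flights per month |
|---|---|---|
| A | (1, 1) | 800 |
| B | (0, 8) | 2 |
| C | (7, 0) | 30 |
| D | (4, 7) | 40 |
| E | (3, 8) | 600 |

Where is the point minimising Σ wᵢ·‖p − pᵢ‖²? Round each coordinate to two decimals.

The minimiser of Σwᵢ‖p−pᵢ‖² is the weighted centroid p* = (Σwᵢpᵢ)/(Σwᵢ).
Σwᵢ = 1472.
Σwᵢxᵢ = 800·1 + 2·0 + 30·7 + 40·4 + 600·3 = 2970.
Σwᵢyᵢ = 800·1 + 2·8 + 30·0 + 40·7 + 600·8 = 5896.
x* = 2970/1472 = 2.02, y* = 5896/1472 = 4.01.

(2.02, 4.01)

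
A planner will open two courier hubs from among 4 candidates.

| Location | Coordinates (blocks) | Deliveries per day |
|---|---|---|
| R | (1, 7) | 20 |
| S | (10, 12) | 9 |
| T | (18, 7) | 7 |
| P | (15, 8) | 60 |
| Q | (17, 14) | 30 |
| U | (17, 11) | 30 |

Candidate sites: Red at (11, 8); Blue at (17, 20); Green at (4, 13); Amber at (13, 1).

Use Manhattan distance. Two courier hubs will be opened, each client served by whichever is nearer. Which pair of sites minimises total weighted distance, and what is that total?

{Red, Blue}, total 1011

Evaluate every pair (each demand assigned to the nearer of the two):
  {Red, Blue}: total = 1011
  {Red, Green}: total = 1151
  {Red, Amber}: total = 1191
  {Blue, Amber}: total = 1553
  {Blue, Green}: total = 1631
  {Green, Amber}: total = 1700
Best pair: {Red, Blue} with total 1011.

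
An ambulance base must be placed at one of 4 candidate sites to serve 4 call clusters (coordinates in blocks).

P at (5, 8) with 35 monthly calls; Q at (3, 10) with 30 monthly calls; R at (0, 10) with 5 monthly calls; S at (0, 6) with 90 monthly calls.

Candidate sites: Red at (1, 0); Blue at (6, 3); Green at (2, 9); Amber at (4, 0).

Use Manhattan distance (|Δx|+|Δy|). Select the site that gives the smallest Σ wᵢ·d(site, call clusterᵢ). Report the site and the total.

Green, total 665 blocks

Total weighted distance at each candidate:
  Red (1, 0): total = 1465
  Blue (6, 3): total = 1385
  Green (2, 9): total = 665
  Amber (4, 0): total = 1615
Minimum is at Green with total 665 blocks.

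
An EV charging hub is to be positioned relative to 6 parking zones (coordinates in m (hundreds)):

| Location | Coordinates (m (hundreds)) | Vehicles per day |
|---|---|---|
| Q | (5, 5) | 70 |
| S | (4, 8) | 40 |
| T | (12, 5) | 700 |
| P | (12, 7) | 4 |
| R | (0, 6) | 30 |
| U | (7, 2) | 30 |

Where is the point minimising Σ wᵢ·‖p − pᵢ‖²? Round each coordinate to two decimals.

The minimiser of Σwᵢ‖p−pᵢ‖² is the weighted centroid p* = (Σwᵢpᵢ)/(Σwᵢ).
Σwᵢ = 874.
Σwᵢxᵢ = 70·5 + 40·4 + 700·12 + 4·12 + 30·0 + 30·7 = 9168.
Σwᵢyᵢ = 70·5 + 40·8 + 700·5 + 4·7 + 30·6 + 30·2 = 4438.
x* = 9168/874 = 10.49, y* = 4438/874 = 5.08.

(10.49, 5.08)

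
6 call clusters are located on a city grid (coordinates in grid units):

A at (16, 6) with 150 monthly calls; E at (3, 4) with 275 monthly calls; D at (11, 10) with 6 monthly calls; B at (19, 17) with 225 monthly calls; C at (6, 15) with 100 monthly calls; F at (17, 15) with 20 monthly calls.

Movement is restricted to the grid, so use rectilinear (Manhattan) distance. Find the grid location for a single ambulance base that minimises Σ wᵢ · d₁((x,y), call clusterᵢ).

(16, 6)

Manhattan distance separates: Σwᵢ(|x−xᵢ|+|y−yᵢ|) = Σwᵢ|x−xᵢ| + Σwᵢ|y−yᵢ|, so x and y are optimised independently as 1-D weighted medians.
Total weight W = 776; half = 388.
x-coordinate, sorted with cumulative weight:
  x=3 (E, w=275) cum 275
  x=6 (C, w=100) cum 375
  x=11 (D, w=6) cum 381
  x=16 (A, w=150) cum 531  ← median
  x=17 (F, w=20) cum 551
  x=19 (B, w=225) cum 776
⇒ x* = 16
y-coordinate, sorted with cumulative weight:
  y=4 (E, w=275) cum 275
  y=6 (A, w=150) cum 425  ← median
  y=10 (D, w=6) cum 431
  y=15 (C, w=100) cum 531
  y=15 (F, w=20) cum 551
  y=17 (B, w=225) cum 776
⇒ y* = 6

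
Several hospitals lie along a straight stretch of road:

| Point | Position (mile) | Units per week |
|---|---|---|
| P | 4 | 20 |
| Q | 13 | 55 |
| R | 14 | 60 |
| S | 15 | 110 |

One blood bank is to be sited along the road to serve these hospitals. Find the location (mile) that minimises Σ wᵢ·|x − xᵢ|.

For a sum of weighted absolute distances on a line, the optimum is the weighted median (not the mean). Total weight W = 245; half-weight = 122.5.
Sort by position and accumulate weight:
  mile 4 (P, w=20) → cum 20
  mile 13 (Q, w=55) → cum 75
  mile 14 (R, w=60) → cum 135  ≥ 122.5 → median here
  mile 15 (S, w=110) → cum 245
Optimal location: mile 14.

x = 14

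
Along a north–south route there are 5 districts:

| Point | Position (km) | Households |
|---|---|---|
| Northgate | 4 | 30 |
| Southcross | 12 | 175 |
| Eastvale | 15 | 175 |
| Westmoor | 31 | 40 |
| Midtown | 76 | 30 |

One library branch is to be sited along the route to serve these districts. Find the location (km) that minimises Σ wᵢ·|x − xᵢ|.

For a sum of weighted absolute distances on a line, the optimum is the weighted median (not the mean). Total weight W = 450; half-weight = 225.
Sort by position and accumulate weight:
  km 4 (Northgate, w=30) → cum 30
  km 12 (Southcross, w=175) → cum 205
  km 15 (Eastvale, w=175) → cum 380  ≥ 225 → median here
  km 31 (Westmoor, w=40) → cum 420
  km 76 (Midtown, w=30) → cum 450
Optimal location: km 15.

x = 15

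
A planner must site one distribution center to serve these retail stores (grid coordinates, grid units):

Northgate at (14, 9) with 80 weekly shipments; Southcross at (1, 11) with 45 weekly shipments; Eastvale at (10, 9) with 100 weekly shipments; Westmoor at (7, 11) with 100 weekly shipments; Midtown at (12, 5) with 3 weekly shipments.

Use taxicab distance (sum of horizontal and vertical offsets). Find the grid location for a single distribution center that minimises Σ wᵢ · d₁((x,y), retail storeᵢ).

Manhattan distance separates: Σwᵢ(|x−xᵢ|+|y−yᵢ|) = Σwᵢ|x−xᵢ| + Σwᵢ|y−yᵢ|, so x and y are optimised independently as 1-D weighted medians.
Total weight W = 328; half = 164.
x-coordinate, sorted with cumulative weight:
  x=1 (Southcross, w=45) cum 45
  x=7 (Westmoor, w=100) cum 145
  x=10 (Eastvale, w=100) cum 245  ← median
  x=12 (Midtown, w=3) cum 248
  x=14 (Northgate, w=80) cum 328
⇒ x* = 10
y-coordinate, sorted with cumulative weight:
  y=5 (Midtown, w=3) cum 3
  y=9 (Northgate, w=80) cum 83
  y=9 (Eastvale, w=100) cum 183  ← median
  y=11 (Southcross, w=45) cum 228
  y=11 (Westmoor, w=100) cum 328
⇒ y* = 9

(10, 9)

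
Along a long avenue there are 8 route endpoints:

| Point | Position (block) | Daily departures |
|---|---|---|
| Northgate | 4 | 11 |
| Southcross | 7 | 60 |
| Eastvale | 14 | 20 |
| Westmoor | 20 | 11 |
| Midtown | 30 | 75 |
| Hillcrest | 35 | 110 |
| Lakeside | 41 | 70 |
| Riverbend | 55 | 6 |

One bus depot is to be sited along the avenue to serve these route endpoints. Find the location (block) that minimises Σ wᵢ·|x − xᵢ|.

For a sum of weighted absolute distances on a line, the optimum is the weighted median (not the mean). Total weight W = 363; half-weight = 181.5.
Sort by position and accumulate weight:
  block 4 (Northgate, w=11) → cum 11
  block 7 (Southcross, w=60) → cum 71
  block 14 (Eastvale, w=20) → cum 91
  block 20 (Westmoor, w=11) → cum 102
  block 30 (Midtown, w=75) → cum 177
  block 35 (Hillcrest, w=110) → cum 287  ≥ 181.5 → median here
  block 41 (Lakeside, w=70) → cum 357
  block 55 (Riverbend, w=6) → cum 363
Optimal location: block 35.

x = 35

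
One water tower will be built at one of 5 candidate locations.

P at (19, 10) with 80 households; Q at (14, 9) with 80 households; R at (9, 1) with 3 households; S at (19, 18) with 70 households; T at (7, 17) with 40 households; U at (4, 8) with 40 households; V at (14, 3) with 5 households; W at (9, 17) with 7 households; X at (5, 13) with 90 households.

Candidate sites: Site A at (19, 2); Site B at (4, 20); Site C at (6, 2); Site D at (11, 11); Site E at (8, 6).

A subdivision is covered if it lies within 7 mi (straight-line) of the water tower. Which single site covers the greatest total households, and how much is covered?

Site D, covering 177

Coverage radius r = 7 mi; a point is covered iff (Δx)²+(Δy)² ≤ 7² = 49.
  Site A (19, 2): covers {V} → 5
  Site B (4, 20): covers {T, W} → 47
  Site C (6, 2): covers {R, U} → 43
  Site D (11, 11): covers {Q, W, X} → 177
  Site E (8, 6): covers {Q, R, U, V} → 128
Maximum coverage at Site D: 177 households.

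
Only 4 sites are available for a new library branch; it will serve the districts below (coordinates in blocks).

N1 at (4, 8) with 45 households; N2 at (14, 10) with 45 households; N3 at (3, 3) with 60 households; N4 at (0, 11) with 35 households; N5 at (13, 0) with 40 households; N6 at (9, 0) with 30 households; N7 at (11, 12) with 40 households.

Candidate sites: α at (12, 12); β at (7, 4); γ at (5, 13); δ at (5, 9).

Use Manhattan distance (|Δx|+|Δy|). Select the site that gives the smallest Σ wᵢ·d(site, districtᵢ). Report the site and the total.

Total weighted distance at each candidate:
  α (12, 12): total = 3265
  β (7, 4): total = 2750
  γ (5, 13): total = 3405
  δ (5, 9): total = 2695
Minimum is at δ with total 2695 blocks.

δ, total 2695 blocks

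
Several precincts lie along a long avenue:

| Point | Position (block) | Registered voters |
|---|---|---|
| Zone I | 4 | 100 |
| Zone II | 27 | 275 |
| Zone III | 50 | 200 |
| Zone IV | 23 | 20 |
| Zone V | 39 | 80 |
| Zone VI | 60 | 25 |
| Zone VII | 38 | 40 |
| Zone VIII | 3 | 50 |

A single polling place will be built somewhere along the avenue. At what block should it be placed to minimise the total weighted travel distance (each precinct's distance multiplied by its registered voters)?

For a sum of weighted absolute distances on a line, the optimum is the weighted median (not the mean). Total weight W = 790; half-weight = 395.
Sort by position and accumulate weight:
  block 3 (Zone VIII, w=50) → cum 50
  block 4 (Zone I, w=100) → cum 150
  block 23 (Zone IV, w=20) → cum 170
  block 27 (Zone II, w=275) → cum 445  ≥ 395 → median here
  block 38 (Zone VII, w=40) → cum 485
  block 39 (Zone V, w=80) → cum 565
  block 50 (Zone III, w=200) → cum 765
  block 60 (Zone VI, w=25) → cum 790
Optimal location: block 27.

x = 27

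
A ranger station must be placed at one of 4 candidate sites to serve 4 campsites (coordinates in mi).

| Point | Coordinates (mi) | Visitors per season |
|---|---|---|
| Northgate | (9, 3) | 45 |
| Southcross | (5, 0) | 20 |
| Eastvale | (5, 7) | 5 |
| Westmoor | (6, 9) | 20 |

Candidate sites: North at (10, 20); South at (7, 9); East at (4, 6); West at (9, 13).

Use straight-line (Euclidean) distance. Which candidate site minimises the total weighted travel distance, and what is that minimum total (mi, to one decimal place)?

Total weighted distance at each candidate:
  North (10, 20): total = 1482.4
  South (7, 9): total = 503.1
  East (4, 6): total = 463.2
  West (9, 13): total = 858.1
Minimum is at East with total 463.2 mi.

East, total 463.2 mi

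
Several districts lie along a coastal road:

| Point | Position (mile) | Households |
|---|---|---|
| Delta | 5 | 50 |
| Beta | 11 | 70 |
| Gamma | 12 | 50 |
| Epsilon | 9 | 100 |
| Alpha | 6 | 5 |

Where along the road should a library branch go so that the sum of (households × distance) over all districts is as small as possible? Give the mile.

For a sum of weighted absolute distances on a line, the optimum is the weighted median (not the mean). Total weight W = 275; half-weight = 137.5.
Sort by position and accumulate weight:
  mile 5 (Delta, w=50) → cum 50
  mile 6 (Alpha, w=5) → cum 55
  mile 9 (Epsilon, w=100) → cum 155  ≥ 137.5 → median here
  mile 11 (Beta, w=70) → cum 225
  mile 12 (Gamma, w=50) → cum 275
Optimal location: mile 9.

x = 9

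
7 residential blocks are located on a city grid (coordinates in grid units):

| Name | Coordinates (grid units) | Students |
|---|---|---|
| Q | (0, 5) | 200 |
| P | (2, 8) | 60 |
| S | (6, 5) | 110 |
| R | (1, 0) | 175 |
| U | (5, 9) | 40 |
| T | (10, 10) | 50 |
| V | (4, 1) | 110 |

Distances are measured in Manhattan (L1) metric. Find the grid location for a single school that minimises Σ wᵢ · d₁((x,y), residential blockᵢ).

(1, 5)

Manhattan distance separates: Σwᵢ(|x−xᵢ|+|y−yᵢ|) = Σwᵢ|x−xᵢ| + Σwᵢ|y−yᵢ|, so x and y are optimised independently as 1-D weighted medians.
Total weight W = 745; half = 372.5.
x-coordinate, sorted with cumulative weight:
  x=0 (Q, w=200) cum 200
  x=1 (R, w=175) cum 375  ← median
  x=2 (P, w=60) cum 435
  x=4 (V, w=110) cum 545
  x=5 (U, w=40) cum 585
  x=6 (S, w=110) cum 695
  x=10 (T, w=50) cum 745
⇒ x* = 1
y-coordinate, sorted with cumulative weight:
  y=0 (R, w=175) cum 175
  y=1 (V, w=110) cum 285
  y=5 (Q, w=200) cum 485  ← median
  y=5 (S, w=110) cum 595
  y=8 (P, w=60) cum 655
  y=9 (U, w=40) cum 695
  y=10 (T, w=50) cum 745
⇒ y* = 5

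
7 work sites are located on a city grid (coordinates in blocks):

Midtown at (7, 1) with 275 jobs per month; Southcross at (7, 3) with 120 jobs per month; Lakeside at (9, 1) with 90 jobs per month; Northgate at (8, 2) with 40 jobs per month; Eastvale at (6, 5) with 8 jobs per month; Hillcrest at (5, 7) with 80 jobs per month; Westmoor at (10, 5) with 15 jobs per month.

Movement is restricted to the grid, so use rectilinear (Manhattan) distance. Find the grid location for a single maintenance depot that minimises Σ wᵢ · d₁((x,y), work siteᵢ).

(7, 1)

Manhattan distance separates: Σwᵢ(|x−xᵢ|+|y−yᵢ|) = Σwᵢ|x−xᵢ| + Σwᵢ|y−yᵢ|, so x and y are optimised independently as 1-D weighted medians.
Total weight W = 628; half = 314.
x-coordinate, sorted with cumulative weight:
  x=5 (Hillcrest, w=80) cum 80
  x=6 (Eastvale, w=8) cum 88
  x=7 (Midtown, w=275) cum 363  ← median
  x=7 (Southcross, w=120) cum 483
  x=8 (Northgate, w=40) cum 523
  x=9 (Lakeside, w=90) cum 613
  x=10 (Westmoor, w=15) cum 628
⇒ x* = 7
y-coordinate, sorted with cumulative weight:
  y=1 (Midtown, w=275) cum 275
  y=1 (Lakeside, w=90) cum 365  ← median
  y=2 (Northgate, w=40) cum 405
  y=3 (Southcross, w=120) cum 525
  y=5 (Eastvale, w=8) cum 533
  y=5 (Westmoor, w=15) cum 548
  y=7 (Hillcrest, w=80) cum 628
⇒ y* = 1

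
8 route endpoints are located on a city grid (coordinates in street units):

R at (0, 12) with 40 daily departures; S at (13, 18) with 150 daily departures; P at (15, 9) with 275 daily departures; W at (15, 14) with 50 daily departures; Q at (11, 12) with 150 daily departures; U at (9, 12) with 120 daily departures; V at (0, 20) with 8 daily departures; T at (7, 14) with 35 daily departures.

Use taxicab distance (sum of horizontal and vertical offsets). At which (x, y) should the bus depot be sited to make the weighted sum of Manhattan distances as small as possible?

(13, 12)

Manhattan distance separates: Σwᵢ(|x−xᵢ|+|y−yᵢ|) = Σwᵢ|x−xᵢ| + Σwᵢ|y−yᵢ|, so x and y are optimised independently as 1-D weighted medians.
Total weight W = 828; half = 414.
x-coordinate, sorted with cumulative weight:
  x=0 (R, w=40) cum 40
  x=0 (V, w=8) cum 48
  x=7 (T, w=35) cum 83
  x=9 (U, w=120) cum 203
  x=11 (Q, w=150) cum 353
  x=13 (S, w=150) cum 503  ← median
  x=15 (P, w=275) cum 778
  x=15 (W, w=50) cum 828
⇒ x* = 13
y-coordinate, sorted with cumulative weight:
  y=9 (P, w=275) cum 275
  y=12 (R, w=40) cum 315
  y=12 (Q, w=150) cum 465  ← median
  y=12 (U, w=120) cum 585
  y=14 (W, w=50) cum 635
  y=14 (T, w=35) cum 670
  y=18 (S, w=150) cum 820
  y=20 (V, w=8) cum 828
⇒ y* = 12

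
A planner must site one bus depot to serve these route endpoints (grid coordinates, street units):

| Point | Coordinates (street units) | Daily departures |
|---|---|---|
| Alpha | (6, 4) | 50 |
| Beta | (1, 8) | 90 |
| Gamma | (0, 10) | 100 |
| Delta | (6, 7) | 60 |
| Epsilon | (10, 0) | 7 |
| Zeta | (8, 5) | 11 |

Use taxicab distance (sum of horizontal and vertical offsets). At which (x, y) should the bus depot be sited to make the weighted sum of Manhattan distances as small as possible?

Manhattan distance separates: Σwᵢ(|x−xᵢ|+|y−yᵢ|) = Σwᵢ|x−xᵢ| + Σwᵢ|y−yᵢ|, so x and y are optimised independently as 1-D weighted medians.
Total weight W = 318; half = 159.
x-coordinate, sorted with cumulative weight:
  x=0 (Gamma, w=100) cum 100
  x=1 (Beta, w=90) cum 190  ← median
  x=6 (Alpha, w=50) cum 240
  x=6 (Delta, w=60) cum 300
  x=8 (Zeta, w=11) cum 311
  x=10 (Epsilon, w=7) cum 318
⇒ x* = 1
y-coordinate, sorted with cumulative weight:
  y=0 (Epsilon, w=7) cum 7
  y=4 (Alpha, w=50) cum 57
  y=5 (Zeta, w=11) cum 68
  y=7 (Delta, w=60) cum 128
  y=8 (Beta, w=90) cum 218  ← median
  y=10 (Gamma, w=100) cum 318
⇒ y* = 8

(1, 8)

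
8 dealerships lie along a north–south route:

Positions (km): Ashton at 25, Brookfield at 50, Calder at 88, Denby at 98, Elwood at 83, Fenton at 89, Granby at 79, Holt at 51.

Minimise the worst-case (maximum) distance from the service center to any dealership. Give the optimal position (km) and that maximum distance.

location 61.5, max distance 36.5

The 1-center on a line is the midpoint of the two extreme points: leftmost at 25, rightmost at 98.
Optimal location = (25 + 98)/2 = 61.5; maximum distance = (98 − 25)/2 = 36.5.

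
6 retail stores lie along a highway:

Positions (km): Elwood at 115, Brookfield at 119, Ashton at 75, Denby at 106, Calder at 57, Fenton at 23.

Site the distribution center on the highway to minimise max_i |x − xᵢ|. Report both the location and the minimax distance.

The 1-center on a line is the midpoint of the two extreme points: leftmost at 23, rightmost at 119.
Optimal location = (23 + 119)/2 = 71; maximum distance = (119 − 23)/2 = 48.

location 71, max distance 48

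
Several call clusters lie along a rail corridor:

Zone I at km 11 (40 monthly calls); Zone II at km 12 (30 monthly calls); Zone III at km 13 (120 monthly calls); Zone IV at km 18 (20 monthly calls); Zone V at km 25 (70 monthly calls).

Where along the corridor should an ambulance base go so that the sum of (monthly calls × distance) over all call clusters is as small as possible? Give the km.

x = 13

For a sum of weighted absolute distances on a line, the optimum is the weighted median (not the mean). Total weight W = 280; half-weight = 140.
Sort by position and accumulate weight:
  km 11 (Zone I, w=40) → cum 40
  km 12 (Zone II, w=30) → cum 70
  km 13 (Zone III, w=120) → cum 190  ≥ 140 → median here
  km 18 (Zone IV, w=20) → cum 210
  km 25 (Zone V, w=70) → cum 280
Optimal location: km 13.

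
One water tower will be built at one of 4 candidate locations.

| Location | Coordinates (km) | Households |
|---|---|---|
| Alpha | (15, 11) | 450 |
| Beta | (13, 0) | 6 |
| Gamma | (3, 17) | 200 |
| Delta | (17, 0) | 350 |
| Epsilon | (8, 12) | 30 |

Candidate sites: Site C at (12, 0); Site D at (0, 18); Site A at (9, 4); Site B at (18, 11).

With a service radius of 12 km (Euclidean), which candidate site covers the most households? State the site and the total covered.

Site A, covering 836

Coverage radius r = 12 km; a point is covered iff (Δx)²+(Δy)² ≤ 12² = 144.
  Site C (12, 0): covers {Alpha, Beta, Delta} → 806
  Site D (0, 18): covers {Gamma, Epsilon} → 230
  Site A (9, 4): covers {Alpha, Beta, Delta, Epsilon} → 836
  Site B (18, 11): covers {Alpha, Delta, Epsilon} → 830
Maximum coverage at Site A: 836 households.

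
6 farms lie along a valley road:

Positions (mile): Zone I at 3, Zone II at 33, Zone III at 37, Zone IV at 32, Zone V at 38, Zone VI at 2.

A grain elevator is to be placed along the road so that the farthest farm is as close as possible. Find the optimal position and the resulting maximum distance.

location 20, max distance 18

The 1-center on a line is the midpoint of the two extreme points: leftmost at 2, rightmost at 38.
Optimal location = (2 + 38)/2 = 20; maximum distance = (38 − 2)/2 = 18.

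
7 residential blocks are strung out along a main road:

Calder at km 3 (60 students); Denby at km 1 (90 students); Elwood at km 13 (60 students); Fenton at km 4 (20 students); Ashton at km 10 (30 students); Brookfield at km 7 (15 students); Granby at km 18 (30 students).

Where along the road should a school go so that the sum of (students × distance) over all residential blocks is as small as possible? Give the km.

x = 4

For a sum of weighted absolute distances on a line, the optimum is the weighted median (not the mean). Total weight W = 305; half-weight = 152.5.
Sort by position and accumulate weight:
  km 1 (Denby, w=90) → cum 90
  km 3 (Calder, w=60) → cum 150
  km 4 (Fenton, w=20) → cum 170  ≥ 152.5 → median here
  km 7 (Brookfield, w=15) → cum 185
  km 10 (Ashton, w=30) → cum 215
  km 13 (Elwood, w=60) → cum 275
  km 18 (Granby, w=30) → cum 305
Optimal location: km 4.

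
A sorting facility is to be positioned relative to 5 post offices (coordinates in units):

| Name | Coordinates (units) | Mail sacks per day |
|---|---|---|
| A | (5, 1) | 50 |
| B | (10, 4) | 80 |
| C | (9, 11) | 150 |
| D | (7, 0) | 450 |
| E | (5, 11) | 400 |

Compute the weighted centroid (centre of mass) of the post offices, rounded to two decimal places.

The minimiser of Σwᵢ‖p−pᵢ‖² is the weighted centroid p* = (Σwᵢpᵢ)/(Σwᵢ).
Σwᵢ = 1130.
Σwᵢxᵢ = 50·5 + 80·10 + 150·9 + 450·7 + 400·5 = 7550.
Σwᵢyᵢ = 50·1 + 80·4 + 150·11 + 450·0 + 400·11 = 6420.
x* = 7550/1130 = 6.68, y* = 6420/1130 = 5.68.

(6.68, 5.68)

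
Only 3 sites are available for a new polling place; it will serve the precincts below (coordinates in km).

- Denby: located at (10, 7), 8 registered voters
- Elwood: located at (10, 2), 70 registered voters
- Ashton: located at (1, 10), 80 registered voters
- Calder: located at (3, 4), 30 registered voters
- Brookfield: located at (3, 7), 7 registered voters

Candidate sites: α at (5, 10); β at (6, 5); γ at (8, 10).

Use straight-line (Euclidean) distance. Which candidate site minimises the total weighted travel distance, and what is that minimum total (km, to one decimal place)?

Total weighted distance at each candidate:
  α (5, 10): total = 1242.0
  β (6, 5): total = 1071.6
  γ (8, 10): total = 1441.2
Minimum is at β with total 1071.6 km.

β, total 1071.6 km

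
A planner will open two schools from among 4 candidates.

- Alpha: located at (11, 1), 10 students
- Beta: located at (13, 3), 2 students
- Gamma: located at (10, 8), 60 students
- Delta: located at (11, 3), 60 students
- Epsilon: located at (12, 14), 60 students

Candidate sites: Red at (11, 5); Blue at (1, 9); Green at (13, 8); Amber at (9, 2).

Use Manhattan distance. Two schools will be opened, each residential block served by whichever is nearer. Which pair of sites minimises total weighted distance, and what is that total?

Evaluate every pair (each demand assigned to the nearer of the two):
  {Red, Green}: total = 768
  {Green, Amber}: total = 820
  {Red, Amber}: total = 998
  {Red, Blue}: total = 1008
  {Blue, Green}: total = 1120
  {Blue, Amber}: total = 1540
Best pair: {Red, Green} with total 768.

{Red, Green}, total 768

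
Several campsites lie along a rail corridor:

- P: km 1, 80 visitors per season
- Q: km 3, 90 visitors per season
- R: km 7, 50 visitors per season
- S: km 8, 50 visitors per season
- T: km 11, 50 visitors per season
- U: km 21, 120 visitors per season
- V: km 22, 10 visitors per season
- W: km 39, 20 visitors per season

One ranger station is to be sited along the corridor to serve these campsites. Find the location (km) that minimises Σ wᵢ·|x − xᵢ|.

x = 8

For a sum of weighted absolute distances on a line, the optimum is the weighted median (not the mean). Total weight W = 470; half-weight = 235.
Sort by position and accumulate weight:
  km 1 (P, w=80) → cum 80
  km 3 (Q, w=90) → cum 170
  km 7 (R, w=50) → cum 220
  km 8 (S, w=50) → cum 270  ≥ 235 → median here
  km 11 (T, w=50) → cum 320
  km 21 (U, w=120) → cum 440
  km 22 (V, w=10) → cum 450
  km 39 (W, w=20) → cum 470
Optimal location: km 8.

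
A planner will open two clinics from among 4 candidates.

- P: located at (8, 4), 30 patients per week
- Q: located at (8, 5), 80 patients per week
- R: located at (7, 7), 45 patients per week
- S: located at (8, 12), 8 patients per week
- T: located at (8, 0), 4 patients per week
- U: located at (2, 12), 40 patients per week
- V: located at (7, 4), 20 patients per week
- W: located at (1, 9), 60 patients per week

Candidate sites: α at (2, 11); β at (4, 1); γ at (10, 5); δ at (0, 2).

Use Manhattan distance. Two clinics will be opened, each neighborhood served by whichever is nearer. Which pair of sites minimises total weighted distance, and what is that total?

{α, γ}, total 859

Evaluate every pair (each demand assigned to the nearer of the two):
  {α, γ}: total = 859
  {γ, δ}: total = 1615
  {α, β}: total = 1671
  {β, γ}: total = 1827
  {α, δ}: total = 2081
  {β, δ}: total = 2475
Best pair: {α, γ} with total 859.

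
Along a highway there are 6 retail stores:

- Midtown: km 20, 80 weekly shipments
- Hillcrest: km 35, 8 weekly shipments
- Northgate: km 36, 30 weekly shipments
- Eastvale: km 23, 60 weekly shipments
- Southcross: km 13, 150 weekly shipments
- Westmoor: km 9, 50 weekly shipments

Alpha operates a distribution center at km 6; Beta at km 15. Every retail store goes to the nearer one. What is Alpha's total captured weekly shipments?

50

The indifferent point is the midpoint (6+15)/2 = 10.5; retail stores left of it (closer to Alpha at 6) go to Alpha, those right go to Beta.
  Westmoor at 9 (w=50) → Alpha
  Southcross at 13 (w=150) → Beta
  Midtown at 20 (w=80) → Beta
  Eastvale at 23 (w=60) → Beta
  Hillcrest at 35 (w=8) → Beta
  Northgate at 36 (w=30) → Beta
Alpha captures 50; Beta captures 328.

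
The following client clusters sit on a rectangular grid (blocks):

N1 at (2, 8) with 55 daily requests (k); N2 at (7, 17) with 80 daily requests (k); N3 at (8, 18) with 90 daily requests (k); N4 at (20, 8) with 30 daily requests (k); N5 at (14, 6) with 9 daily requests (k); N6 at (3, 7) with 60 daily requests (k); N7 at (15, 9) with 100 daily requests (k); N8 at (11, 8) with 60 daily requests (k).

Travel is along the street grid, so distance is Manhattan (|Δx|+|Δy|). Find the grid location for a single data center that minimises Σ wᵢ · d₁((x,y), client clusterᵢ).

Manhattan distance separates: Σwᵢ(|x−xᵢ|+|y−yᵢ|) = Σwᵢ|x−xᵢ| + Σwᵢ|y−yᵢ|, so x and y are optimised independently as 1-D weighted medians.
Total weight W = 484; half = 242.
x-coordinate, sorted with cumulative weight:
  x=2 (N1, w=55) cum 55
  x=3 (N6, w=60) cum 115
  x=7 (N2, w=80) cum 195
  x=8 (N3, w=90) cum 285  ← median
  x=11 (N8, w=60) cum 345
  x=14 (N5, w=9) cum 354
  x=15 (N7, w=100) cum 454
  x=20 (N4, w=30) cum 484
⇒ x* = 8
y-coordinate, sorted with cumulative weight:
  y=6 (N5, w=9) cum 9
  y=7 (N6, w=60) cum 69
  y=8 (N1, w=55) cum 124
  y=8 (N4, w=30) cum 154
  y=8 (N8, w=60) cum 214
  y=9 (N7, w=100) cum 314  ← median
  y=17 (N2, w=80) cum 394
  y=18 (N3, w=90) cum 484
⇒ y* = 9

(8, 9)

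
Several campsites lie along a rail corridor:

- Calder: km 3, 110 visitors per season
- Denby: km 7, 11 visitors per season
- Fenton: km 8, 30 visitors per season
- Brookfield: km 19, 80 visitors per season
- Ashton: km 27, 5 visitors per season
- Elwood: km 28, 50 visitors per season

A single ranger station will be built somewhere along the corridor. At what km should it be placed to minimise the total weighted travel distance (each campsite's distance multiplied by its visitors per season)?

x = 8

For a sum of weighted absolute distances on a line, the optimum is the weighted median (not the mean). Total weight W = 286; half-weight = 143.
Sort by position and accumulate weight:
  km 3 (Calder, w=110) → cum 110
  km 7 (Denby, w=11) → cum 121
  km 8 (Fenton, w=30) → cum 151  ≥ 143 → median here
  km 19 (Brookfield, w=80) → cum 231
  km 27 (Ashton, w=5) → cum 236
  km 28 (Elwood, w=50) → cum 286
Optimal location: km 8.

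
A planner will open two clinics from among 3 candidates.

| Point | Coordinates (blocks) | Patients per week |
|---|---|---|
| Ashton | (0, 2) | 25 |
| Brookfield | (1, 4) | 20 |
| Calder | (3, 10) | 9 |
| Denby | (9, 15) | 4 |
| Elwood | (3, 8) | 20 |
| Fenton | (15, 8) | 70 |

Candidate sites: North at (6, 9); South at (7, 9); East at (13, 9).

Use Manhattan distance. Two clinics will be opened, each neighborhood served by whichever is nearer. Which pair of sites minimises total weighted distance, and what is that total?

Evaluate every pair (each demand assigned to the nearer of the two):
  {North, East}: total = 887
  {South, East}: total = 957
  {North, South}: total = 1303
Best pair: {North, East} with total 887.

{North, East}, total 887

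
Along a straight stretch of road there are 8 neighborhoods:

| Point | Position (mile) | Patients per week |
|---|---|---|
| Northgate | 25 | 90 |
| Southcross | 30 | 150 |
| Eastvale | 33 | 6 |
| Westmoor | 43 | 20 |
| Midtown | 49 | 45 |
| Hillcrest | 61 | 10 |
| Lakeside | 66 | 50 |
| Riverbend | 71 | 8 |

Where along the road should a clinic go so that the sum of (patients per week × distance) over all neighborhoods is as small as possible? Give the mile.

For a sum of weighted absolute distances on a line, the optimum is the weighted median (not the mean). Total weight W = 379; half-weight = 189.5.
Sort by position and accumulate weight:
  mile 25 (Northgate, w=90) → cum 90
  mile 30 (Southcross, w=150) → cum 240  ≥ 189.5 → median here
  mile 33 (Eastvale, w=6) → cum 246
  mile 43 (Westmoor, w=20) → cum 266
  mile 49 (Midtown, w=45) → cum 311
  mile 61 (Hillcrest, w=10) → cum 321
  mile 66 (Lakeside, w=50) → cum 371
  mile 71 (Riverbend, w=8) → cum 379
Optimal location: mile 30.

x = 30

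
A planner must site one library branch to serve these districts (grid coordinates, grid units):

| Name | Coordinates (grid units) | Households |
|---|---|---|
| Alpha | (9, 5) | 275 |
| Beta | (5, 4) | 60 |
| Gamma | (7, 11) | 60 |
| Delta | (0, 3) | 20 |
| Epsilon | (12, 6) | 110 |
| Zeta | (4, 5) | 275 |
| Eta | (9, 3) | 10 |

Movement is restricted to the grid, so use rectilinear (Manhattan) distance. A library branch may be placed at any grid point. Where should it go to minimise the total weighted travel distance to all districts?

(7, 5)

Manhattan distance separates: Σwᵢ(|x−xᵢ|+|y−yᵢ|) = Σwᵢ|x−xᵢ| + Σwᵢ|y−yᵢ|, so x and y are optimised independently as 1-D weighted medians.
Total weight W = 810; half = 405.
x-coordinate, sorted with cumulative weight:
  x=0 (Delta, w=20) cum 20
  x=4 (Zeta, w=275) cum 295
  x=5 (Beta, w=60) cum 355
  x=7 (Gamma, w=60) cum 415  ← median
  x=9 (Alpha, w=275) cum 690
  x=9 (Eta, w=10) cum 700
  x=12 (Epsilon, w=110) cum 810
⇒ x* = 7
y-coordinate, sorted with cumulative weight:
  y=3 (Delta, w=20) cum 20
  y=3 (Eta, w=10) cum 30
  y=4 (Beta, w=60) cum 90
  y=5 (Alpha, w=275) cum 365
  y=5 (Zeta, w=275) cum 640  ← median
  y=6 (Epsilon, w=110) cum 750
  y=11 (Gamma, w=60) cum 810
⇒ y* = 5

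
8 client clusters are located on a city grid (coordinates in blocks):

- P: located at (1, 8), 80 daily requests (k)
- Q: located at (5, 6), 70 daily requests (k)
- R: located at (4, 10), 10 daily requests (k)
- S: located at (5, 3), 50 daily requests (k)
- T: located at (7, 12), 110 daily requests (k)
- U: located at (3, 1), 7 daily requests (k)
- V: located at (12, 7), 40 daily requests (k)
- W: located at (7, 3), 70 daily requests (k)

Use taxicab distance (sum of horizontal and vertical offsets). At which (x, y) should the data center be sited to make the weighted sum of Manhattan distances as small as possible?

(7, 7)

Manhattan distance separates: Σwᵢ(|x−xᵢ|+|y−yᵢ|) = Σwᵢ|x−xᵢ| + Σwᵢ|y−yᵢ|, so x and y are optimised independently as 1-D weighted medians.
Total weight W = 437; half = 218.5.
x-coordinate, sorted with cumulative weight:
  x=1 (P, w=80) cum 80
  x=3 (U, w=7) cum 87
  x=4 (R, w=10) cum 97
  x=5 (Q, w=70) cum 167
  x=5 (S, w=50) cum 217
  x=7 (T, w=110) cum 327  ← median
  x=7 (W, w=70) cum 397
  x=12 (V, w=40) cum 437
⇒ x* = 7
y-coordinate, sorted with cumulative weight:
  y=1 (U, w=7) cum 7
  y=3 (S, w=50) cum 57
  y=3 (W, w=70) cum 127
  y=6 (Q, w=70) cum 197
  y=7 (V, w=40) cum 237  ← median
  y=8 (P, w=80) cum 317
  y=10 (R, w=10) cum 327
  y=12 (T, w=110) cum 437
⇒ y* = 7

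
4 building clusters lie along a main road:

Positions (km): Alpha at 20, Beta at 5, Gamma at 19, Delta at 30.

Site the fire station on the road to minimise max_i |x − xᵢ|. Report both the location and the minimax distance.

location 17.5, max distance 12.5

The 1-center on a line is the midpoint of the two extreme points: leftmost at 5, rightmost at 30.
Optimal location = (5 + 30)/2 = 17.5; maximum distance = (30 − 5)/2 = 12.5.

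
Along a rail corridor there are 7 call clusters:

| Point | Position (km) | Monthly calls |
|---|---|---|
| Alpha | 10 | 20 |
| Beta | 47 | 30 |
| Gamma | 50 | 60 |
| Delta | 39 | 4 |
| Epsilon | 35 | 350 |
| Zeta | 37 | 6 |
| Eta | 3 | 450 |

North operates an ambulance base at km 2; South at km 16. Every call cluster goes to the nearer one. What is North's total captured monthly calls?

450

The indifferent point is the midpoint (2+16)/2 = 9; call clusters left of it (closer to North at 2) go to North, those right go to South.
  Eta at 3 (w=450) → North
  Alpha at 10 (w=20) → South
  Epsilon at 35 (w=350) → South
  Zeta at 37 (w=6) → South
  Delta at 39 (w=4) → South
  Beta at 47 (w=30) → South
  Gamma at 50 (w=60) → South
North captures 450; South captures 470.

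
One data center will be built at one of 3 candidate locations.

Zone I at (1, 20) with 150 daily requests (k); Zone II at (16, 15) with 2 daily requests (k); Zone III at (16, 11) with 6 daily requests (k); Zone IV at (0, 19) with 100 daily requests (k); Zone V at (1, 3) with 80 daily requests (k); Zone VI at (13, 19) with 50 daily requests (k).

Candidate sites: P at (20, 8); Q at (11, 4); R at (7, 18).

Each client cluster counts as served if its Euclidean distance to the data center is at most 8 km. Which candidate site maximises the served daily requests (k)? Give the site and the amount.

R, covering 300

Coverage radius r = 8 km; a point is covered iff (Δx)²+(Δy)² ≤ 8² = 64.
  P (20, 8): covers {Zone III} → 6
  Q (11, 4): covers {none} → 0
  R (7, 18): covers {Zone I, Zone IV, Zone VI} → 300
Maximum coverage at R: 300 daily requests (k).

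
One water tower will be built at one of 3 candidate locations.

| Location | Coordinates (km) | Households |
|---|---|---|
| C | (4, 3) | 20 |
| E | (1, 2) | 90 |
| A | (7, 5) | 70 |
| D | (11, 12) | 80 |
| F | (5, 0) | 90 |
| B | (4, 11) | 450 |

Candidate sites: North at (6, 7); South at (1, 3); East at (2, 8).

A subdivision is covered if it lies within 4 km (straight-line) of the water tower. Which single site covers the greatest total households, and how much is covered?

East, covering 450

Coverage radius r = 4 km; a point is covered iff (Δx)²+(Δy)² ≤ 4² = 16.
  North (6, 7): covers {A} → 70
  South (1, 3): covers {C, E} → 110
  East (2, 8): covers {B} → 450
Maximum coverage at East: 450 households.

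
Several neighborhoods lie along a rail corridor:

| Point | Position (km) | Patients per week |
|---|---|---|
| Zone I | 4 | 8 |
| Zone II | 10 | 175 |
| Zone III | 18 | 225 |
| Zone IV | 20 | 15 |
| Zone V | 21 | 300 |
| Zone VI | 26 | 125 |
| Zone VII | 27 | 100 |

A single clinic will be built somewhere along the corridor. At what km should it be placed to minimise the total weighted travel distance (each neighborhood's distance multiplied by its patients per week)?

For a sum of weighted absolute distances on a line, the optimum is the weighted median (not the mean). Total weight W = 948; half-weight = 474.
Sort by position and accumulate weight:
  km 4 (Zone I, w=8) → cum 8
  km 10 (Zone II, w=175) → cum 183
  km 18 (Zone III, w=225) → cum 408
  km 20 (Zone IV, w=15) → cum 423
  km 21 (Zone V, w=300) → cum 723  ≥ 474 → median here
  km 26 (Zone VI, w=125) → cum 848
  km 27 (Zone VII, w=100) → cum 948
Optimal location: km 21.

x = 21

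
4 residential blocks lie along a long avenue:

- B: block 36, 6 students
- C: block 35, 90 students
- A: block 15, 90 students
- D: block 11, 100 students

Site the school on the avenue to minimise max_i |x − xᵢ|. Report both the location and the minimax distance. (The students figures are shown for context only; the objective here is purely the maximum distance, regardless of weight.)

location 23.5, max distance 12.5

The 1-center on a line is the midpoint of the two extreme points: leftmost at 11, rightmost at 36.
Optimal location = (11 + 36)/2 = 23.5; maximum distance = (36 − 11)/2 = 12.5.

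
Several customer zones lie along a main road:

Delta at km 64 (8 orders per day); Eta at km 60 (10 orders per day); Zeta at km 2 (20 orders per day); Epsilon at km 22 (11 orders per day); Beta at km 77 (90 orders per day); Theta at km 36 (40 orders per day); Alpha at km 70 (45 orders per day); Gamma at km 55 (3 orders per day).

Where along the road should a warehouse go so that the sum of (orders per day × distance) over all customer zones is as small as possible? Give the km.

x = 70

For a sum of weighted absolute distances on a line, the optimum is the weighted median (not the mean). Total weight W = 227; half-weight = 113.5.
Sort by position and accumulate weight:
  km 2 (Zeta, w=20) → cum 20
  km 22 (Epsilon, w=11) → cum 31
  km 36 (Theta, w=40) → cum 71
  km 55 (Gamma, w=3) → cum 74
  km 60 (Eta, w=10) → cum 84
  km 64 (Delta, w=8) → cum 92
  km 70 (Alpha, w=45) → cum 137  ≥ 113.5 → median here
  km 77 (Beta, w=90) → cum 227
Optimal location: km 70.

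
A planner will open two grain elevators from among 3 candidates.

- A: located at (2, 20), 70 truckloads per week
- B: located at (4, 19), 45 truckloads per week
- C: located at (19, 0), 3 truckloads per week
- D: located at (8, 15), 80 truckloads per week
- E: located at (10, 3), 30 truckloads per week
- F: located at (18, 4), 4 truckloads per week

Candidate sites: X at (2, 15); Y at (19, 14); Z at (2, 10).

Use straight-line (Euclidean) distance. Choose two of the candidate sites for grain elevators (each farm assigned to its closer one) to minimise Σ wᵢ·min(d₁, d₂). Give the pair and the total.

{X, Z}, total 1477.7

Evaluate every pair (each demand assigned to the nearer of the two):
  {X, Z}: total = 1477.7
  {X, Y}: total = 1539.8
  {Y, Z}: total = 2140.8
Best pair: {X, Z} with total 1477.7.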